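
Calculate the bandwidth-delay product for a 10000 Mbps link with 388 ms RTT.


BDP = bandwidth * RTT
= 10000 Mbps * 388 ms
= 10000 * 1e6 * 388 / 1000 bits
= 3880000000 bits
= 485000000 bytes
= 473632.8125 KB
BDP = 3880000000 bits (485000000 bytes)


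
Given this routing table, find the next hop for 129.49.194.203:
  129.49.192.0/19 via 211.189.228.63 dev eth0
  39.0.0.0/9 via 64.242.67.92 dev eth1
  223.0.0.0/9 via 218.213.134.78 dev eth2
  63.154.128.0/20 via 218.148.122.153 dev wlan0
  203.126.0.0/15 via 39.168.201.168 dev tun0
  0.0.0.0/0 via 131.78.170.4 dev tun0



Longest prefix match for 129.49.194.203:
  /19 129.49.192.0: MATCH
  /9 39.0.0.0: no
  /9 223.0.0.0: no
  /20 63.154.128.0: no
  /15 203.126.0.0: no
  /0 0.0.0.0: MATCH
Selected: next-hop 211.189.228.63 via eth0 (matched /19)


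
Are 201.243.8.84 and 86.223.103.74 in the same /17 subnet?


Mask: 255.255.128.0
201.243.8.84 AND mask = 201.243.0.0
86.223.103.74 AND mask = 86.223.0.0
No, different subnets (201.243.0.0 vs 86.223.0.0)


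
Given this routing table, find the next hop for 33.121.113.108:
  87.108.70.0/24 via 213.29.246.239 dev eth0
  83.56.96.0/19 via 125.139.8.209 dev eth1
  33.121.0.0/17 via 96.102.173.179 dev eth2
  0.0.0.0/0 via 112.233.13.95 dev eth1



Longest prefix match for 33.121.113.108:
  /24 87.108.70.0: no
  /19 83.56.96.0: no
  /17 33.121.0.0: MATCH
  /0 0.0.0.0: MATCH
Selected: next-hop 96.102.173.179 via eth2 (matched /17)


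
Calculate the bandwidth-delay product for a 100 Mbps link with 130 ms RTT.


BDP = bandwidth * RTT
= 100 Mbps * 130 ms
= 100 * 1e6 * 130 / 1000 bits
= 13000000 bits
= 1625000 bytes
= 1586.9141 KB
BDP = 13000000 bits (1625000 bytes)


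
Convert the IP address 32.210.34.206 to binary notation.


32 = 00100000
210 = 11010010
34 = 00100010
206 = 11001110
Binary: 00100000.11010010.00100010.11001110


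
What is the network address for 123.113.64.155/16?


IP:   01111011.01110001.01000000.10011011
Mask: 11111111.11111111.00000000.00000000
AND operation:
Net:  01111011.01110001.00000000.00000000
Network: 123.113.0.0/16


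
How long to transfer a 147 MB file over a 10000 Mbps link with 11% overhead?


Effective throughput = 10000 * (1 - 11/100) = 8900 Mbps
File size in Mb = 147 * 8 = 1176 Mb
Time = 1176 / 8900
Time = 0.1321 seconds


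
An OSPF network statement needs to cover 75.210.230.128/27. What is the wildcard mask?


Subnet mask: 255.255.255.224
Wildcard = 255.255.255.255 - subnet mask
255 - 255 = 0
255 - 255 = 0
255 - 255 = 0
255 - 224 = 31
Wildcard: 0.0.0.31


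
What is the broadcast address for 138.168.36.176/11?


Network: 138.160.0.0/11
Host bits = 21
Set all host bits to 1:
Broadcast: 138.191.255.255


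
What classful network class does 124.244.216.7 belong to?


First octet: 124
Binary: 01111100
0xxxxxxx -> Class A (1-126)
Class A, default mask 255.0.0.0 (/8)


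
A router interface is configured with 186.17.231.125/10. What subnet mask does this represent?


/10 means 10 network bits, 22 host bits
Binary: 11111111110000000000000000000000
Mask: 255.192.0.0


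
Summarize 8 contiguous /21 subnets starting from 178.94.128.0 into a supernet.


Original prefix: /21
Number of subnets: 8 = 2^3
New prefix = 21 - 3 = 18
Supernet: 178.94.128.0/18


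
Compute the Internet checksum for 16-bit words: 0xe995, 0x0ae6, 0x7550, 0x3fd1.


Sum all words (with carry folding):
+ 0xe995 = 0xe995
+ 0x0ae6 = 0xf47b
+ 0x7550 = 0x69cc
+ 0x3fd1 = 0xa99d
One's complement: ~0xa99d
Checksum = 0x5662


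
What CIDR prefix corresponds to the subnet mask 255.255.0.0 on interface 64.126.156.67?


Binary: 11111111.11111111.00000000.00000000
Count leading 1s
Prefix: /16


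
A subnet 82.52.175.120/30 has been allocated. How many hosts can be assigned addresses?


Host bits = 32 - 30 = 2
Total addresses = 2^2 = 4
Usable = total - 2 (network and broadcast)
Usable hosts: 2


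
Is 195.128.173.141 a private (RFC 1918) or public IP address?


RFC 1918 private ranges:
  10.0.0.0/8 (10.0.0.0 - 10.255.255.255)
  172.16.0.0/12 (172.16.0.0 - 172.31.255.255)
  192.168.0.0/16 (192.168.0.0 - 192.168.255.255)
Public (not in any RFC 1918 range)


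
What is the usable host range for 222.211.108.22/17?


Network: 222.211.0.0
Broadcast: 222.211.127.255
First usable = network + 1
Last usable = broadcast - 1
Range: 222.211.0.1 to 222.211.127.254


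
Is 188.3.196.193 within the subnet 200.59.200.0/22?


Subnet network: 200.59.200.0
Test IP AND mask: 188.3.196.0
No, 188.3.196.193 is not in 200.59.200.0/22


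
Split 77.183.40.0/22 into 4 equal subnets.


New prefix = 22 + 2 = 24
Each subnet has 256 addresses
  77.183.40.0/24
  77.183.41.0/24
  77.183.42.0/24
  77.183.43.0/24
Subnets: 77.183.40.0/24, 77.183.41.0/24, 77.183.42.0/24, 77.183.43.0/24


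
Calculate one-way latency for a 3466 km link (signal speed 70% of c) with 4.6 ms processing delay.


Speed = 0.7 * 3e5 km/s = 210000 km/s
Propagation delay = 3466 / 210000 = 0.0165 s = 16.5048 ms
Processing delay = 4.6 ms
Total one-way latency = 21.1048 ms


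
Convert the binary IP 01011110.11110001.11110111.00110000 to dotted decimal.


01011110 = 94
11110001 = 241
11110111 = 247
00110000 = 48
IP: 94.241.247.48


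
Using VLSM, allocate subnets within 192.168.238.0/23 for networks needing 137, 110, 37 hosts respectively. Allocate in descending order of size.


137 hosts -> /24 (254 usable): 192.168.238.0/24
110 hosts -> /25 (126 usable): 192.168.239.0/25
37 hosts -> /26 (62 usable): 192.168.239.128/26
Allocation: 192.168.238.0/24 (137 hosts, 254 usable); 192.168.239.0/25 (110 hosts, 126 usable); 192.168.239.128/26 (37 hosts, 62 usable)


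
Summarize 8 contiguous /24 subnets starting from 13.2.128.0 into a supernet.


Original prefix: /24
Number of subnets: 8 = 2^3
New prefix = 24 - 3 = 21
Supernet: 13.2.128.0/21


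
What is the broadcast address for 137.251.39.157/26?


Network: 137.251.39.128/26
Host bits = 6
Set all host bits to 1:
Broadcast: 137.251.39.191


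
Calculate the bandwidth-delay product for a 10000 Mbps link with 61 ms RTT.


BDP = bandwidth * RTT
= 10000 Mbps * 61 ms
= 10000 * 1e6 * 61 / 1000 bits
= 610000000 bits
= 76250000 bytes
= 74462.8906 KB
BDP = 610000000 bits (76250000 bytes)


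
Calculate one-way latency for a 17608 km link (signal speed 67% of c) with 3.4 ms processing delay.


Speed = 0.67 * 3e5 km/s = 201000 km/s
Propagation delay = 17608 / 201000 = 0.0876 s = 87.602 ms
Processing delay = 3.4 ms
Total one-way latency = 91.002 ms


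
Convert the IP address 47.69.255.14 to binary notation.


47 = 00101111
69 = 01000101
255 = 11111111
14 = 00001110
Binary: 00101111.01000101.11111111.00001110


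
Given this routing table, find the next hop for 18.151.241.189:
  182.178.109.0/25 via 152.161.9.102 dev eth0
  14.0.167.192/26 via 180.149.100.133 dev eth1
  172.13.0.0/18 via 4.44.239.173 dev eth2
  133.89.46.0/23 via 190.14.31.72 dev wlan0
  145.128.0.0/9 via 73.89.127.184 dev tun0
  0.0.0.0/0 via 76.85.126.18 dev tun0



Longest prefix match for 18.151.241.189:
  /25 182.178.109.0: no
  /26 14.0.167.192: no
  /18 172.13.0.0: no
  /23 133.89.46.0: no
  /9 145.128.0.0: no
  /0 0.0.0.0: MATCH
Selected: next-hop 76.85.126.18 via tun0 (matched /0)


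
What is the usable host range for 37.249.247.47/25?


Network: 37.249.247.0
Broadcast: 37.249.247.127
First usable = network + 1
Last usable = broadcast - 1
Range: 37.249.247.1 to 37.249.247.126


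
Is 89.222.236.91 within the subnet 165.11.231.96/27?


Subnet network: 165.11.231.96
Test IP AND mask: 89.222.236.64
No, 89.222.236.91 is not in 165.11.231.96/27


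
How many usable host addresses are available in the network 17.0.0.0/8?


Host bits = 32 - 8 = 24
Total addresses = 2^24 = 16777216
Usable = total - 2 (network and broadcast)
Usable hosts: 16777214


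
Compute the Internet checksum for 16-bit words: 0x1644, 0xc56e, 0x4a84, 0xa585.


Sum all words (with carry folding):
+ 0x1644 = 0x1644
+ 0xc56e = 0xdbb2
+ 0x4a84 = 0x2637
+ 0xa585 = 0xcbbc
One's complement: ~0xcbbc
Checksum = 0x3443


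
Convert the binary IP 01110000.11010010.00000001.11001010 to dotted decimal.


01110000 = 112
11010010 = 210
00000001 = 1
11001010 = 202
IP: 112.210.1.202


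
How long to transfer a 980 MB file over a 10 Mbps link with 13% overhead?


Effective throughput = 10 * (1 - 13/100) = 8.7 Mbps
File size in Mb = 980 * 8 = 7840 Mb
Time = 7840 / 8.7
Time = 901.1494 seconds


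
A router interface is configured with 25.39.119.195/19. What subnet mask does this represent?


/19 means 19 network bits, 13 host bits
Binary: 11111111111111111110000000000000
Mask: 255.255.224.0


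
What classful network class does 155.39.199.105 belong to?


First octet: 155
Binary: 10011011
10xxxxxx -> Class B (128-191)
Class B, default mask 255.255.0.0 (/16)


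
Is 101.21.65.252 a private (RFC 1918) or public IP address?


RFC 1918 private ranges:
  10.0.0.0/8 (10.0.0.0 - 10.255.255.255)
  172.16.0.0/12 (172.16.0.0 - 172.31.255.255)
  192.168.0.0/16 (192.168.0.0 - 192.168.255.255)
Public (not in any RFC 1918 range)


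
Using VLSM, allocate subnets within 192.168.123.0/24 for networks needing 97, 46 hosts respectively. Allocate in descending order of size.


97 hosts -> /25 (126 usable): 192.168.123.0/25
46 hosts -> /26 (62 usable): 192.168.123.128/26
Allocation: 192.168.123.0/25 (97 hosts, 126 usable); 192.168.123.128/26 (46 hosts, 62 usable)


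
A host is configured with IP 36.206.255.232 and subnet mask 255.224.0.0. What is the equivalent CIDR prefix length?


Binary: 11111111.11100000.00000000.00000000
Count leading 1s
Prefix: /11


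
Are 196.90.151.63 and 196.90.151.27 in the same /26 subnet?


Mask: 255.255.255.192
196.90.151.63 AND mask = 196.90.151.0
196.90.151.27 AND mask = 196.90.151.0
Yes, same subnet (196.90.151.0)


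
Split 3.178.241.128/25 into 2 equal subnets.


New prefix = 25 + 1 = 26
Each subnet has 64 addresses
  3.178.241.128/26
  3.178.241.192/26
Subnets: 3.178.241.128/26, 3.178.241.192/26


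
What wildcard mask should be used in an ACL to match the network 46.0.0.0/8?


Subnet mask: 255.0.0.0
Wildcard = 255.255.255.255 - subnet mask
255 - 255 = 0
255 - 0 = 255
255 - 0 = 255
255 - 0 = 255
Wildcard: 0.255.255.255


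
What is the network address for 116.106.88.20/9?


IP:   01110100.01101010.01011000.00010100
Mask: 11111111.10000000.00000000.00000000
AND operation:
Net:  01110100.00000000.00000000.00000000
Network: 116.0.0.0/9


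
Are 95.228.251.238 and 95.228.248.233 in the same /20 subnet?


Mask: 255.255.240.0
95.228.251.238 AND mask = 95.228.240.0
95.228.248.233 AND mask = 95.228.240.0
Yes, same subnet (95.228.240.0)


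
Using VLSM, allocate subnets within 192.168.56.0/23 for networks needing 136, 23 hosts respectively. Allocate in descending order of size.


136 hosts -> /24 (254 usable): 192.168.56.0/24
23 hosts -> /27 (30 usable): 192.168.57.0/27
Allocation: 192.168.56.0/24 (136 hosts, 254 usable); 192.168.57.0/27 (23 hosts, 30 usable)


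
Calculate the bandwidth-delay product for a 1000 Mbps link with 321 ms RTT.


BDP = bandwidth * RTT
= 1000 Mbps * 321 ms
= 1000 * 1e6 * 321 / 1000 bits
= 321000000 bits
= 40125000 bytes
= 39184.5703 KB
BDP = 321000000 bits (40125000 bytes)


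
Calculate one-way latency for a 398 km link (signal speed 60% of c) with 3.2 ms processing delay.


Speed = 0.6 * 3e5 km/s = 180000 km/s
Propagation delay = 398 / 180000 = 0.0022 s = 2.2111 ms
Processing delay = 3.2 ms
Total one-way latency = 5.4111 ms


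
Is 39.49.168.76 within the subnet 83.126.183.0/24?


Subnet network: 83.126.183.0
Test IP AND mask: 39.49.168.0
No, 39.49.168.76 is not in 83.126.183.0/24


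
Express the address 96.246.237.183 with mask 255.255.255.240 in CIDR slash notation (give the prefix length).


Binary: 11111111.11111111.11111111.11110000
Count leading 1s
Prefix: /28


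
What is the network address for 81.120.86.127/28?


IP:   01010001.01111000.01010110.01111111
Mask: 11111111.11111111.11111111.11110000
AND operation:
Net:  01010001.01111000.01010110.01110000
Network: 81.120.86.112/28


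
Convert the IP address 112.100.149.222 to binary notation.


112 = 01110000
100 = 01100100
149 = 10010101
222 = 11011110
Binary: 01110000.01100100.10010101.11011110


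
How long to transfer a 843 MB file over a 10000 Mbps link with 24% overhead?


Effective throughput = 10000 * (1 - 24/100) = 7600 Mbps
File size in Mb = 843 * 8 = 6744 Mb
Time = 6744 / 7600
Time = 0.8874 seconds


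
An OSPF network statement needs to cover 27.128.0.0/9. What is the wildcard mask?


Subnet mask: 255.128.0.0
Wildcard = 255.255.255.255 - subnet mask
255 - 255 = 0
255 - 128 = 127
255 - 0 = 255
255 - 0 = 255
Wildcard: 0.127.255.255


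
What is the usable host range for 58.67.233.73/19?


Network: 58.67.224.0
Broadcast: 58.67.255.255
First usable = network + 1
Last usable = broadcast - 1
Range: 58.67.224.1 to 58.67.255.254


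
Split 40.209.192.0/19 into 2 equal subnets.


New prefix = 19 + 1 = 20
Each subnet has 4096 addresses
  40.209.192.0/20
  40.209.208.0/20
Subnets: 40.209.192.0/20, 40.209.208.0/20


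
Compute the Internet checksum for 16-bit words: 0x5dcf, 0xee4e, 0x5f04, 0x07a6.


Sum all words (with carry folding):
+ 0x5dcf = 0x5dcf
+ 0xee4e = 0x4c1e
+ 0x5f04 = 0xab22
+ 0x07a6 = 0xb2c8
One's complement: ~0xb2c8
Checksum = 0x4d37


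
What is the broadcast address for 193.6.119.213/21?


Network: 193.6.112.0/21
Host bits = 11
Set all host bits to 1:
Broadcast: 193.6.119.255


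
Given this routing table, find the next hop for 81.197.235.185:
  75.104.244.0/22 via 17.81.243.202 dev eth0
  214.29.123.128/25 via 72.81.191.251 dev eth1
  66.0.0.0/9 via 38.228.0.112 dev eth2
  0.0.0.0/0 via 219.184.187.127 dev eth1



Longest prefix match for 81.197.235.185:
  /22 75.104.244.0: no
  /25 214.29.123.128: no
  /9 66.0.0.0: no
  /0 0.0.0.0: MATCH
Selected: next-hop 219.184.187.127 via eth1 (matched /0)


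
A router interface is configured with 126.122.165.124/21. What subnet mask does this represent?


/21 means 21 network bits, 11 host bits
Binary: 11111111111111111111100000000000
Mask: 255.255.248.0


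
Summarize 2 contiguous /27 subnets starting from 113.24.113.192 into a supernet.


Original prefix: /27
Number of subnets: 2 = 2^1
New prefix = 27 - 1 = 26
Supernet: 113.24.113.192/26


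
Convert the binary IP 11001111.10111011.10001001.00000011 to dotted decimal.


11001111 = 207
10111011 = 187
10001001 = 137
00000011 = 3
IP: 207.187.137.3


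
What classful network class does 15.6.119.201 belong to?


First octet: 15
Binary: 00001111
0xxxxxxx -> Class A (1-126)
Class A, default mask 255.0.0.0 (/8)


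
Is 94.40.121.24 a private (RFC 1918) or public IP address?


RFC 1918 private ranges:
  10.0.0.0/8 (10.0.0.0 - 10.255.255.255)
  172.16.0.0/12 (172.16.0.0 - 172.31.255.255)
  192.168.0.0/16 (192.168.0.0 - 192.168.255.255)
Public (not in any RFC 1918 range)


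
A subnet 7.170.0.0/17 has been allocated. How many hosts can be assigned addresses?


Host bits = 32 - 17 = 15
Total addresses = 2^15 = 32768
Usable = total - 2 (network and broadcast)
Usable hosts: 32766


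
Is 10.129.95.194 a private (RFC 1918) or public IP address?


RFC 1918 private ranges:
  10.0.0.0/8 (10.0.0.0 - 10.255.255.255)
  172.16.0.0/12 (172.16.0.0 - 172.31.255.255)
  192.168.0.0/16 (192.168.0.0 - 192.168.255.255)
Private (in 10.0.0.0/8)


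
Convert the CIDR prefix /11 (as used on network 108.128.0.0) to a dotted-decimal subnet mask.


/11 means 11 network bits, 21 host bits
Binary: 11111111111000000000000000000000
Mask: 255.224.0.0


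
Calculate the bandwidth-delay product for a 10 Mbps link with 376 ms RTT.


BDP = bandwidth * RTT
= 10 Mbps * 376 ms
= 10 * 1e6 * 376 / 1000 bits
= 3760000 bits
= 470000 bytes
= 458.9844 KB
BDP = 3760000 bits (470000 bytes)


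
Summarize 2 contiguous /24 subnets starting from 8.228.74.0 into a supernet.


Original prefix: /24
Number of subnets: 2 = 2^1
New prefix = 24 - 1 = 23
Supernet: 8.228.74.0/23


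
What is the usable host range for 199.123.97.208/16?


Network: 199.123.0.0
Broadcast: 199.123.255.255
First usable = network + 1
Last usable = broadcast - 1
Range: 199.123.0.1 to 199.123.255.254


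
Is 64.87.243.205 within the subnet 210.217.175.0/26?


Subnet network: 210.217.175.0
Test IP AND mask: 64.87.243.192
No, 64.87.243.205 is not in 210.217.175.0/26


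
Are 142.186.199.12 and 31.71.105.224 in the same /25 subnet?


Mask: 255.255.255.128
142.186.199.12 AND mask = 142.186.199.0
31.71.105.224 AND mask = 31.71.105.128
No, different subnets (142.186.199.0 vs 31.71.105.128)


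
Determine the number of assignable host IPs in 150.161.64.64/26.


Host bits = 32 - 26 = 6
Total addresses = 2^6 = 64
Usable = total - 2 (network and broadcast)
Usable hosts: 62


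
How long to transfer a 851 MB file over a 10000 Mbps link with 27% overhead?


Effective throughput = 10000 * (1 - 27/100) = 7300 Mbps
File size in Mb = 851 * 8 = 6808 Mb
Time = 6808 / 7300
Time = 0.9326 seconds


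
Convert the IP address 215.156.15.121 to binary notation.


215 = 11010111
156 = 10011100
15 = 00001111
121 = 01111001
Binary: 11010111.10011100.00001111.01111001


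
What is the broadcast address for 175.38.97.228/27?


Network: 175.38.97.224/27
Host bits = 5
Set all host bits to 1:
Broadcast: 175.38.97.255


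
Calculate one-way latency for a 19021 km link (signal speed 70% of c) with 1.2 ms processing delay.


Speed = 0.7 * 3e5 km/s = 210000 km/s
Propagation delay = 19021 / 210000 = 0.0906 s = 90.5762 ms
Processing delay = 1.2 ms
Total one-way latency = 91.7762 ms


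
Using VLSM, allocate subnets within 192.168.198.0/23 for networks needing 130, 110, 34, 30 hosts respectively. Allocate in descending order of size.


130 hosts -> /24 (254 usable): 192.168.198.0/24
110 hosts -> /25 (126 usable): 192.168.199.0/25
34 hosts -> /26 (62 usable): 192.168.199.128/26
30 hosts -> /27 (30 usable): 192.168.199.192/27
Allocation: 192.168.198.0/24 (130 hosts, 254 usable); 192.168.199.0/25 (110 hosts, 126 usable); 192.168.199.128/26 (34 hosts, 62 usable); 192.168.199.192/27 (30 hosts, 30 usable)


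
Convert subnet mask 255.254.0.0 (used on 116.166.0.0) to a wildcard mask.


Subnet mask: 255.254.0.0
Wildcard = 255.255.255.255 - subnet mask
255 - 255 = 0
255 - 254 = 1
255 - 0 = 255
255 - 0 = 255
Wildcard: 0.1.255.255


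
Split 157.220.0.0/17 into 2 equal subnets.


New prefix = 17 + 1 = 18
Each subnet has 16384 addresses
  157.220.0.0/18
  157.220.64.0/18
Subnets: 157.220.0.0/18, 157.220.64.0/18


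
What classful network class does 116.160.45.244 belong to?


First octet: 116
Binary: 01110100
0xxxxxxx -> Class A (1-126)
Class A, default mask 255.0.0.0 (/8)


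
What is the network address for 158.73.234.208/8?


IP:   10011110.01001001.11101010.11010000
Mask: 11111111.00000000.00000000.00000000
AND operation:
Net:  10011110.00000000.00000000.00000000
Network: 158.0.0.0/8


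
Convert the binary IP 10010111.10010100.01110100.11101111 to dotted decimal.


10010111 = 151
10010100 = 148
01110100 = 116
11101111 = 239
IP: 151.148.116.239


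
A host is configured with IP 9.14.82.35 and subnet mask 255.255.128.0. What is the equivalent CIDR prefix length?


Binary: 11111111.11111111.10000000.00000000
Count leading 1s
Prefix: /17


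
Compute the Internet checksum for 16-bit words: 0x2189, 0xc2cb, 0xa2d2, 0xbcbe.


Sum all words (with carry folding):
+ 0x2189 = 0x2189
+ 0xc2cb = 0xe454
+ 0xa2d2 = 0x8727
+ 0xbcbe = 0x43e6
One's complement: ~0x43e6
Checksum = 0xbc19


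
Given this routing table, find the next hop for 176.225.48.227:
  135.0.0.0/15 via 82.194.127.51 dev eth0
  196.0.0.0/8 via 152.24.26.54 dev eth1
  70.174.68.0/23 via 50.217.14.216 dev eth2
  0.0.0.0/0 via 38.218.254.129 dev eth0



Longest prefix match for 176.225.48.227:
  /15 135.0.0.0: no
  /8 196.0.0.0: no
  /23 70.174.68.0: no
  /0 0.0.0.0: MATCH
Selected: next-hop 38.218.254.129 via eth0 (matched /0)


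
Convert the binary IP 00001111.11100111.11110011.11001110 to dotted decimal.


00001111 = 15
11100111 = 231
11110011 = 243
11001110 = 206
IP: 15.231.243.206


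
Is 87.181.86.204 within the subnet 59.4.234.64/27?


Subnet network: 59.4.234.64
Test IP AND mask: 87.181.86.192
No, 87.181.86.204 is not in 59.4.234.64/27


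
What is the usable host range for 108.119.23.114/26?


Network: 108.119.23.64
Broadcast: 108.119.23.127
First usable = network + 1
Last usable = broadcast - 1
Range: 108.119.23.65 to 108.119.23.126


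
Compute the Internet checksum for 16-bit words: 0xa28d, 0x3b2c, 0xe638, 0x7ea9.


Sum all words (with carry folding):
+ 0xa28d = 0xa28d
+ 0x3b2c = 0xddb9
+ 0xe638 = 0xc3f2
+ 0x7ea9 = 0x429c
One's complement: ~0x429c
Checksum = 0xbd63


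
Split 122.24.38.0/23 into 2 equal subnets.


New prefix = 23 + 1 = 24
Each subnet has 256 addresses
  122.24.38.0/24
  122.24.39.0/24
Subnets: 122.24.38.0/24, 122.24.39.0/24


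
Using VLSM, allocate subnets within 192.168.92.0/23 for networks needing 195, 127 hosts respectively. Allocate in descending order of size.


195 hosts -> /24 (254 usable): 192.168.92.0/24
127 hosts -> /24 (254 usable): 192.168.93.0/24
Allocation: 192.168.92.0/24 (195 hosts, 254 usable); 192.168.93.0/24 (127 hosts, 254 usable)


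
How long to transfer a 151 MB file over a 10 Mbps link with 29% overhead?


Effective throughput = 10 * (1 - 29/100) = 7.1 Mbps
File size in Mb = 151 * 8 = 1208 Mb
Time = 1208 / 7.1
Time = 170.1408 seconds


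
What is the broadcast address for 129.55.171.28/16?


Network: 129.55.0.0/16
Host bits = 16
Set all host bits to 1:
Broadcast: 129.55.255.255


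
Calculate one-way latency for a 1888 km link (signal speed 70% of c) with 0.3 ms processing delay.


Speed = 0.7 * 3e5 km/s = 210000 km/s
Propagation delay = 1888 / 210000 = 0.009 s = 8.9905 ms
Processing delay = 0.3 ms
Total one-way latency = 9.2905 ms


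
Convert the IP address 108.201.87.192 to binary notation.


108 = 01101100
201 = 11001001
87 = 01010111
192 = 11000000
Binary: 01101100.11001001.01010111.11000000


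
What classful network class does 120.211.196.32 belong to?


First octet: 120
Binary: 01111000
0xxxxxxx -> Class A (1-126)
Class A, default mask 255.0.0.0 (/8)


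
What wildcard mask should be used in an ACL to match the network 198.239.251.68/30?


Subnet mask: 255.255.255.252
Wildcard = 255.255.255.255 - subnet mask
255 - 255 = 0
255 - 255 = 0
255 - 255 = 0
255 - 252 = 3
Wildcard: 0.0.0.3


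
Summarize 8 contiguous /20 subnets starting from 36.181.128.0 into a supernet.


Original prefix: /20
Number of subnets: 8 = 2^3
New prefix = 20 - 3 = 17
Supernet: 36.181.128.0/17


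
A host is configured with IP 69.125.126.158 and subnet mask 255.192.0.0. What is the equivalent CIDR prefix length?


Binary: 11111111.11000000.00000000.00000000
Count leading 1s
Prefix: /10


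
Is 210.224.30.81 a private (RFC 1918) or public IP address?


RFC 1918 private ranges:
  10.0.0.0/8 (10.0.0.0 - 10.255.255.255)
  172.16.0.0/12 (172.16.0.0 - 172.31.255.255)
  192.168.0.0/16 (192.168.0.0 - 192.168.255.255)
Public (not in any RFC 1918 range)


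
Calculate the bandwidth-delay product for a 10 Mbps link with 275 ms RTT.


BDP = bandwidth * RTT
= 10 Mbps * 275 ms
= 10 * 1e6 * 275 / 1000 bits
= 2750000 bits
= 343750 bytes
= 335.6934 KB
BDP = 2750000 bits (343750 bytes)


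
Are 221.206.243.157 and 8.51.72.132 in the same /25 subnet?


Mask: 255.255.255.128
221.206.243.157 AND mask = 221.206.243.128
8.51.72.132 AND mask = 8.51.72.128
No, different subnets (221.206.243.128 vs 8.51.72.128)


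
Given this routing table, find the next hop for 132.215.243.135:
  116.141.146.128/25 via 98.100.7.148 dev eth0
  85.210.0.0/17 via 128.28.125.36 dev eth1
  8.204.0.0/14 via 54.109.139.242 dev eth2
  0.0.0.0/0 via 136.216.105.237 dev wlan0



Longest prefix match for 132.215.243.135:
  /25 116.141.146.128: no
  /17 85.210.0.0: no
  /14 8.204.0.0: no
  /0 0.0.0.0: MATCH
Selected: next-hop 136.216.105.237 via wlan0 (matched /0)


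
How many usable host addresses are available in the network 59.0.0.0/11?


Host bits = 32 - 11 = 21
Total addresses = 2^21 = 2097152
Usable = total - 2 (network and broadcast)
Usable hosts: 2097150


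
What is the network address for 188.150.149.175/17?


IP:   10111100.10010110.10010101.10101111
Mask: 11111111.11111111.10000000.00000000
AND operation:
Net:  10111100.10010110.10000000.00000000
Network: 188.150.128.0/17


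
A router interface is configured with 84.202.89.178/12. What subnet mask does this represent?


/12 means 12 network bits, 20 host bits
Binary: 11111111111100000000000000000000
Mask: 255.240.0.0


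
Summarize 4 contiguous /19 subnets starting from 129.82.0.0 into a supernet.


Original prefix: /19
Number of subnets: 4 = 2^2
New prefix = 19 - 2 = 17
Supernet: 129.82.0.0/17


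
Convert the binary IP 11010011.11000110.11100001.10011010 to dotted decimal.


11010011 = 211
11000110 = 198
11100001 = 225
10011010 = 154
IP: 211.198.225.154


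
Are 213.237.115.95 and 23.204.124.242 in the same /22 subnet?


Mask: 255.255.252.0
213.237.115.95 AND mask = 213.237.112.0
23.204.124.242 AND mask = 23.204.124.0
No, different subnets (213.237.112.0 vs 23.204.124.0)


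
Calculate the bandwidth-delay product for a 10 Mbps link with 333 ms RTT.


BDP = bandwidth * RTT
= 10 Mbps * 333 ms
= 10 * 1e6 * 333 / 1000 bits
= 3330000 bits
= 416250 bytes
= 406.4941 KB
BDP = 3330000 bits (416250 bytes)


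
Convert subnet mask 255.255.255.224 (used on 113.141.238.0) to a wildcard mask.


Subnet mask: 255.255.255.224
Wildcard = 255.255.255.255 - subnet mask
255 - 255 = 0
255 - 255 = 0
255 - 255 = 0
255 - 224 = 31
Wildcard: 0.0.0.31


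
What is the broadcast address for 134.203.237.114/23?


Network: 134.203.236.0/23
Host bits = 9
Set all host bits to 1:
Broadcast: 134.203.237.255


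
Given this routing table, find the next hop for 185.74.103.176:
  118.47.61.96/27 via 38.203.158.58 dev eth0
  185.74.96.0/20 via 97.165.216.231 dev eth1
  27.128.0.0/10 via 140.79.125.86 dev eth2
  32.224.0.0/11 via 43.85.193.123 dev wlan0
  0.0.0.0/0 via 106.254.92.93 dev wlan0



Longest prefix match for 185.74.103.176:
  /27 118.47.61.96: no
  /20 185.74.96.0: MATCH
  /10 27.128.0.0: no
  /11 32.224.0.0: no
  /0 0.0.0.0: MATCH
Selected: next-hop 97.165.216.231 via eth1 (matched /20)


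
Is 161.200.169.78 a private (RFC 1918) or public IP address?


RFC 1918 private ranges:
  10.0.0.0/8 (10.0.0.0 - 10.255.255.255)
  172.16.0.0/12 (172.16.0.0 - 172.31.255.255)
  192.168.0.0/16 (192.168.0.0 - 192.168.255.255)
Public (not in any RFC 1918 range)


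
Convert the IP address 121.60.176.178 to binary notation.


121 = 01111001
60 = 00111100
176 = 10110000
178 = 10110010
Binary: 01111001.00111100.10110000.10110010


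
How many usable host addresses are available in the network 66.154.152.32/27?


Host bits = 32 - 27 = 5
Total addresses = 2^5 = 32
Usable = total - 2 (network and broadcast)
Usable hosts: 30


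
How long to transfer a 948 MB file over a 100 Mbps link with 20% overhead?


Effective throughput = 100 * (1 - 20/100) = 80 Mbps
File size in Mb = 948 * 8 = 7584 Mb
Time = 7584 / 80
Time = 94.8 seconds


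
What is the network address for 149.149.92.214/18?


IP:   10010101.10010101.01011100.11010110
Mask: 11111111.11111111.11000000.00000000
AND operation:
Net:  10010101.10010101.01000000.00000000
Network: 149.149.64.0/18


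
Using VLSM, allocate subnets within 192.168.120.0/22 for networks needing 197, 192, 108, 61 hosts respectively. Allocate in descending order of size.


197 hosts -> /24 (254 usable): 192.168.120.0/24
192 hosts -> /24 (254 usable): 192.168.121.0/24
108 hosts -> /25 (126 usable): 192.168.122.0/25
61 hosts -> /26 (62 usable): 192.168.122.128/26
Allocation: 192.168.120.0/24 (197 hosts, 254 usable); 192.168.121.0/24 (192 hosts, 254 usable); 192.168.122.0/25 (108 hosts, 126 usable); 192.168.122.128/26 (61 hosts, 62 usable)


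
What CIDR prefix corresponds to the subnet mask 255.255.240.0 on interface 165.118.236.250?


Binary: 11111111.11111111.11110000.00000000
Count leading 1s
Prefix: /20


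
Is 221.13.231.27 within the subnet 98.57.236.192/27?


Subnet network: 98.57.236.192
Test IP AND mask: 221.13.231.0
No, 221.13.231.27 is not in 98.57.236.192/27


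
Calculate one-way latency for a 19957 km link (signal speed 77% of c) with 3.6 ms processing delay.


Speed = 0.77 * 3e5 km/s = 231000 km/s
Propagation delay = 19957 / 231000 = 0.0864 s = 86.3939 ms
Processing delay = 3.6 ms
Total one-way latency = 89.9939 ms


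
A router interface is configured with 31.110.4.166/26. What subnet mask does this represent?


/26 means 26 network bits, 6 host bits
Binary: 11111111111111111111111111000000
Mask: 255.255.255.192


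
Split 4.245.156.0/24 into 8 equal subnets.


New prefix = 24 + 3 = 27
Each subnet has 32 addresses
  4.245.156.0/27
  4.245.156.32/27
  4.245.156.64/27
  4.245.156.96/27
  4.245.156.128/27
  4.245.156.160/27
  4.245.156.192/27
  4.245.156.224/27
Subnets: 4.245.156.0/27, 4.245.156.32/27, 4.245.156.64/27, 4.245.156.96/27, 4.245.156.128/27, 4.245.156.160/27, 4.245.156.192/27, 4.245.156.224/27


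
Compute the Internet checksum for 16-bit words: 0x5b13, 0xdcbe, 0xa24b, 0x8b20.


Sum all words (with carry folding):
+ 0x5b13 = 0x5b13
+ 0xdcbe = 0x37d2
+ 0xa24b = 0xda1d
+ 0x8b20 = 0x653e
One's complement: ~0x653e
Checksum = 0x9ac1


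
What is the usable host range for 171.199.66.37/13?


Network: 171.192.0.0
Broadcast: 171.199.255.255
First usable = network + 1
Last usable = broadcast - 1
Range: 171.192.0.1 to 171.199.255.254


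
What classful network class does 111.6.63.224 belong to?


First octet: 111
Binary: 01101111
0xxxxxxx -> Class A (1-126)
Class A, default mask 255.0.0.0 (/8)


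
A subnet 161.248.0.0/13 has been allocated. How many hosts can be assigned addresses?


Host bits = 32 - 13 = 19
Total addresses = 2^19 = 524288
Usable = total - 2 (network and broadcast)
Usable hosts: 524286


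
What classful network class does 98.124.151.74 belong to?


First octet: 98
Binary: 01100010
0xxxxxxx -> Class A (1-126)
Class A, default mask 255.0.0.0 (/8)


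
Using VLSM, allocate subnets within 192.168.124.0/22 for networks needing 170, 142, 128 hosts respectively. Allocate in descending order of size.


170 hosts -> /24 (254 usable): 192.168.124.0/24
142 hosts -> /24 (254 usable): 192.168.125.0/24
128 hosts -> /24 (254 usable): 192.168.126.0/24
Allocation: 192.168.124.0/24 (170 hosts, 254 usable); 192.168.125.0/24 (142 hosts, 254 usable); 192.168.126.0/24 (128 hosts, 254 usable)


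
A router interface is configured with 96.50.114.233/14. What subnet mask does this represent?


/14 means 14 network bits, 18 host bits
Binary: 11111111111111000000000000000000
Mask: 255.252.0.0


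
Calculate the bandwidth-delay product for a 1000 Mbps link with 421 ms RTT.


BDP = bandwidth * RTT
= 1000 Mbps * 421 ms
= 1000 * 1e6 * 421 / 1000 bits
= 421000000 bits
= 52625000 bytes
= 51391.6016 KB
BDP = 421000000 bits (52625000 bytes)


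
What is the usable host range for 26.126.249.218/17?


Network: 26.126.128.0
Broadcast: 26.126.255.255
First usable = network + 1
Last usable = broadcast - 1
Range: 26.126.128.1 to 26.126.255.254


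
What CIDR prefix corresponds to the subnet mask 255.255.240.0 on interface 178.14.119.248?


Binary: 11111111.11111111.11110000.00000000
Count leading 1s
Prefix: /20


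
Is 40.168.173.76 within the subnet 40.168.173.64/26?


Subnet network: 40.168.173.64
Test IP AND mask: 40.168.173.64
Yes, 40.168.173.76 is in 40.168.173.64/26


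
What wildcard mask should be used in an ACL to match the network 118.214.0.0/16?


Subnet mask: 255.255.0.0
Wildcard = 255.255.255.255 - subnet mask
255 - 255 = 0
255 - 255 = 0
255 - 0 = 255
255 - 0 = 255
Wildcard: 0.0.255.255


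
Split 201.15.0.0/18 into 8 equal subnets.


New prefix = 18 + 3 = 21
Each subnet has 2048 addresses
  201.15.0.0/21
  201.15.8.0/21
  201.15.16.0/21
  201.15.24.0/21
  201.15.32.0/21
  201.15.40.0/21
  201.15.48.0/21
  201.15.56.0/21
Subnets: 201.15.0.0/21, 201.15.8.0/21, 201.15.16.0/21, 201.15.24.0/21, 201.15.32.0/21, 201.15.40.0/21, 201.15.48.0/21, 201.15.56.0/21


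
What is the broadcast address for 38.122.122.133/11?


Network: 38.96.0.0/11
Host bits = 21
Set all host bits to 1:
Broadcast: 38.127.255.255


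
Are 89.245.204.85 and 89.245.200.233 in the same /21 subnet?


Mask: 255.255.248.0
89.245.204.85 AND mask = 89.245.200.0
89.245.200.233 AND mask = 89.245.200.0
Yes, same subnet (89.245.200.0)


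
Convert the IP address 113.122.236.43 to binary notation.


113 = 01110001
122 = 01111010
236 = 11101100
43 = 00101011
Binary: 01110001.01111010.11101100.00101011


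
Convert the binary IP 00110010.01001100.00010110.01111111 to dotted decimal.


00110010 = 50
01001100 = 76
00010110 = 22
01111111 = 127
IP: 50.76.22.127


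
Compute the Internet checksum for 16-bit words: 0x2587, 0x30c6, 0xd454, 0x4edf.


Sum all words (with carry folding):
+ 0x2587 = 0x2587
+ 0x30c6 = 0x564d
+ 0xd454 = 0x2aa2
+ 0x4edf = 0x7981
One's complement: ~0x7981
Checksum = 0x867e


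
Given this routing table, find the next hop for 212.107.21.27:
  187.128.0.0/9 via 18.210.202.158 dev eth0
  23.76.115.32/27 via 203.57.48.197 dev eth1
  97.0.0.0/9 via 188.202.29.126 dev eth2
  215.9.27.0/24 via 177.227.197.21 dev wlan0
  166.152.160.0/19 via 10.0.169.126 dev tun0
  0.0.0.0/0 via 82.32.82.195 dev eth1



Longest prefix match for 212.107.21.27:
  /9 187.128.0.0: no
  /27 23.76.115.32: no
  /9 97.0.0.0: no
  /24 215.9.27.0: no
  /19 166.152.160.0: no
  /0 0.0.0.0: MATCH
Selected: next-hop 82.32.82.195 via eth1 (matched /0)


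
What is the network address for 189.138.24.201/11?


IP:   10111101.10001010.00011000.11001001
Mask: 11111111.11100000.00000000.00000000
AND operation:
Net:  10111101.10000000.00000000.00000000
Network: 189.128.0.0/11


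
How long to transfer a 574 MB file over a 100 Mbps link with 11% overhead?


Effective throughput = 100 * (1 - 11/100) = 89 Mbps
File size in Mb = 574 * 8 = 4592 Mb
Time = 4592 / 89
Time = 51.5955 seconds


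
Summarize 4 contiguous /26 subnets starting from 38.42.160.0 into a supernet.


Original prefix: /26
Number of subnets: 4 = 2^2
New prefix = 26 - 2 = 24
Supernet: 38.42.160.0/24


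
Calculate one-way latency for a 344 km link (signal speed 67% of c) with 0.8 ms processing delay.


Speed = 0.67 * 3e5 km/s = 201000 km/s
Propagation delay = 344 / 201000 = 0.0017 s = 1.7114 ms
Processing delay = 0.8 ms
Total one-way latency = 2.5114 ms


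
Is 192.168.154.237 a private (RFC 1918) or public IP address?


RFC 1918 private ranges:
  10.0.0.0/8 (10.0.0.0 - 10.255.255.255)
  172.16.0.0/12 (172.16.0.0 - 172.31.255.255)
  192.168.0.0/16 (192.168.0.0 - 192.168.255.255)
Private (in 192.168.0.0/16)


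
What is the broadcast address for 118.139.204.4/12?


Network: 118.128.0.0/12
Host bits = 20
Set all host bits to 1:
Broadcast: 118.143.255.255


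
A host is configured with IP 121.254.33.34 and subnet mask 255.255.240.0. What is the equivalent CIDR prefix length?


Binary: 11111111.11111111.11110000.00000000
Count leading 1s
Prefix: /20


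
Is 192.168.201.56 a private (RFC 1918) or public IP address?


RFC 1918 private ranges:
  10.0.0.0/8 (10.0.0.0 - 10.255.255.255)
  172.16.0.0/12 (172.16.0.0 - 172.31.255.255)
  192.168.0.0/16 (192.168.0.0 - 192.168.255.255)
Private (in 192.168.0.0/16)


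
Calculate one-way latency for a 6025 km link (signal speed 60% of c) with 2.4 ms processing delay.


Speed = 0.6 * 3e5 km/s = 180000 km/s
Propagation delay = 6025 / 180000 = 0.0335 s = 33.4722 ms
Processing delay = 2.4 ms
Total one-way latency = 35.8722 ms


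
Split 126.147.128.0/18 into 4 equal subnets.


New prefix = 18 + 2 = 20
Each subnet has 4096 addresses
  126.147.128.0/20
  126.147.144.0/20
  126.147.160.0/20
  126.147.176.0/20
Subnets: 126.147.128.0/20, 126.147.144.0/20, 126.147.160.0/20, 126.147.176.0/20


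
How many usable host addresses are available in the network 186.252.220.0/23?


Host bits = 32 - 23 = 9
Total addresses = 2^9 = 512
Usable = total - 2 (network and broadcast)
Usable hosts: 510


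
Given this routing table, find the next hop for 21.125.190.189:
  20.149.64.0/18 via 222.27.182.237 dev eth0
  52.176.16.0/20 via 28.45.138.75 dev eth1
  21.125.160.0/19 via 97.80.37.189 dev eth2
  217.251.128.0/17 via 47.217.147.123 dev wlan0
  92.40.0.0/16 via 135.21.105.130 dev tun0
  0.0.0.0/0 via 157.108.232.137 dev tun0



Longest prefix match for 21.125.190.189:
  /18 20.149.64.0: no
  /20 52.176.16.0: no
  /19 21.125.160.0: MATCH
  /17 217.251.128.0: no
  /16 92.40.0.0: no
  /0 0.0.0.0: MATCH
Selected: next-hop 97.80.37.189 via eth2 (matched /19)


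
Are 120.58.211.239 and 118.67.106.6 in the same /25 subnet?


Mask: 255.255.255.128
120.58.211.239 AND mask = 120.58.211.128
118.67.106.6 AND mask = 118.67.106.0
No, different subnets (120.58.211.128 vs 118.67.106.0)


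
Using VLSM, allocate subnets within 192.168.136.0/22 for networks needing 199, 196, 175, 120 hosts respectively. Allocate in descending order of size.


199 hosts -> /24 (254 usable): 192.168.136.0/24
196 hosts -> /24 (254 usable): 192.168.137.0/24
175 hosts -> /24 (254 usable): 192.168.138.0/24
120 hosts -> /25 (126 usable): 192.168.139.0/25
Allocation: 192.168.136.0/24 (199 hosts, 254 usable); 192.168.137.0/24 (196 hosts, 254 usable); 192.168.138.0/24 (175 hosts, 254 usable); 192.168.139.0/25 (120 hosts, 126 usable)


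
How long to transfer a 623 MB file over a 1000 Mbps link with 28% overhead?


Effective throughput = 1000 * (1 - 28/100) = 720 Mbps
File size in Mb = 623 * 8 = 4984 Mb
Time = 4984 / 720
Time = 6.9222 seconds


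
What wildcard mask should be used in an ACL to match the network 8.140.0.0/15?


Subnet mask: 255.254.0.0
Wildcard = 255.255.255.255 - subnet mask
255 - 255 = 0
255 - 254 = 1
255 - 0 = 255
255 - 0 = 255
Wildcard: 0.1.255.255


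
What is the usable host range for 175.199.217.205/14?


Network: 175.196.0.0
Broadcast: 175.199.255.255
First usable = network + 1
Last usable = broadcast - 1
Range: 175.196.0.1 to 175.199.255.254


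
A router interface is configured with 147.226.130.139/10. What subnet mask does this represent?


/10 means 10 network bits, 22 host bits
Binary: 11111111110000000000000000000000
Mask: 255.192.0.0


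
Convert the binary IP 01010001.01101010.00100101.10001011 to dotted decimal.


01010001 = 81
01101010 = 106
00100101 = 37
10001011 = 139
IP: 81.106.37.139


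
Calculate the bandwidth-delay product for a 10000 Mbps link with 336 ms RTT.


BDP = bandwidth * RTT
= 10000 Mbps * 336 ms
= 10000 * 1e6 * 336 / 1000 bits
= 3360000000 bits
= 420000000 bytes
= 410156.25 KB
BDP = 3360000000 bits (420000000 bytes)


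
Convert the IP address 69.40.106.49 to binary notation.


69 = 01000101
40 = 00101000
106 = 01101010
49 = 00110001
Binary: 01000101.00101000.01101010.00110001


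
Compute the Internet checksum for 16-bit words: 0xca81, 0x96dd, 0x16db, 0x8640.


Sum all words (with carry folding):
+ 0xca81 = 0xca81
+ 0x96dd = 0x615f
+ 0x16db = 0x783a
+ 0x8640 = 0xfe7a
One's complement: ~0xfe7a
Checksum = 0x0185


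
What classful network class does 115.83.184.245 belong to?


First octet: 115
Binary: 01110011
0xxxxxxx -> Class A (1-126)
Class A, default mask 255.0.0.0 (/8)
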